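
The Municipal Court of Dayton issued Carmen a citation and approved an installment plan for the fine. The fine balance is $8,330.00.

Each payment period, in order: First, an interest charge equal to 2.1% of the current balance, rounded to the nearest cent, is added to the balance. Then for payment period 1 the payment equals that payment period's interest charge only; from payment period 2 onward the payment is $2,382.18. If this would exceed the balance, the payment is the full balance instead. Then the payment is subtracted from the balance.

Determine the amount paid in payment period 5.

$1,601.15

# | Opening | Interest | Payment | End bal
1 | $8,330.00 | $174.93 | $174.93 | $8,330.00
2 | $8,330.00 | $174.93 | $2,382.18 | $6,122.75
3 | $6,122.75 | $128.58 | $2,382.18 | $3,869.15
4 | $3,869.15 | $81.25 | $2,382.18 | $1,568.22
5 | $1,568.22 | $32.93 | $1,601.15 | $0.00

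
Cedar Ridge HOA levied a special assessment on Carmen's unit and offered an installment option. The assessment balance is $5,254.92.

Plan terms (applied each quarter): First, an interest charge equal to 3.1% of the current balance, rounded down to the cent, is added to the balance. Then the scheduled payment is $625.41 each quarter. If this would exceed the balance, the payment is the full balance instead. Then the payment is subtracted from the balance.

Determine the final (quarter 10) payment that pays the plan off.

$553.66

Quarter 1: opening $5,254.92; interest $162.90 → $5,417.82; payment $625.41; balance $4,792.41
Quarter 2: opening $4,792.41; interest $148.56 → $4,940.97; payment $625.41; balance $4,315.56
Quarter 3: opening $4,315.56; interest $133.78 → $4,449.34; payment $625.41; balance $3,823.93
Quarter 4: opening $3,823.93; interest $118.54 → $3,942.47; payment $625.41; balance $3,317.06
Quarter 5: opening $3,317.06; interest $102.82 → $3,419.88; payment $625.41; balance $2,794.47
Quarter 6: opening $2,794.47; interest $86.62 → $2,881.09; payment $625.41; balance $2,255.68
Quarter 7: opening $2,255.68; interest $69.92 → $2,325.60; payment $625.41; balance $1,700.19
Quarter 8: opening $1,700.19; interest $52.70 → $1,752.89; payment $625.41; balance $1,127.48
Quarter 9: opening $1,127.48; interest $34.95 → $1,162.43; payment $625.41; balance $537.02
Quarter 10: opening $537.02; interest $16.64 → $553.66; payment $553.66; balance $0.00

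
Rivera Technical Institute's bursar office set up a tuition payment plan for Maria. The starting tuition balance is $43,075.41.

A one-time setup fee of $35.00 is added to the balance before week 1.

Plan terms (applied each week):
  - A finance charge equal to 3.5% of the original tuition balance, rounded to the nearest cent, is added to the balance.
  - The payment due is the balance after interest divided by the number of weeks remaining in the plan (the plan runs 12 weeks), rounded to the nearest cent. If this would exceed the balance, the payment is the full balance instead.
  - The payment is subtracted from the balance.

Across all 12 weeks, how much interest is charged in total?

$18,091.68

Week 1: $43,110.41 +$1,507.64 interest = $44,618.05; pay $3,718.17 → $40,899.88
Week 2: $40,899.88 +$1,507.64 interest = $42,407.52; pay $3,855.23 → $38,552.29
Week 3: $38,552.29 +$1,507.64 interest = $40,059.93; pay $4,005.99 → $36,053.94
Week 4: $36,053.94 +$1,507.64 interest = $37,561.58; pay $4,173.51 → $33,388.07
Week 5: $33,388.07 +$1,507.64 interest = $34,895.71; pay $4,361.96 → $30,533.75
Week 6: $30,533.75 +$1,507.64 interest = $32,041.39; pay $4,577.34 → $27,464.05
Week 7: $27,464.05 +$1,507.64 interest = $28,971.69; pay $4,828.62 → $24,143.07
Week 8: $24,143.07 +$1,507.64 interest = $25,650.71; pay $5,130.14 → $20,520.57
Week 9: $20,520.57 +$1,507.64 interest = $22,028.21; pay $5,507.05 → $16,521.16
Week 10: $16,521.16 +$1,507.64 interest = $18,028.80; pay $6,009.60 → $12,019.20
Week 11: $12,019.20 +$1,507.64 interest = $13,526.84; pay $6,763.42 → $6,763.42
Week 12: $6,763.42 +$1,507.64 interest = $8,271.06; pay $8,271.06 → $0.00
Total interest: $1,507.64 + $1,507.64 + $1,507.64 + $1,507.64 + $1,507.64 + $1,507.64 + $1,507.64 + $1,507.64 + $1,507.64 + $1,507.64 + $1,507.64 + $1,507.64 = $18,091.68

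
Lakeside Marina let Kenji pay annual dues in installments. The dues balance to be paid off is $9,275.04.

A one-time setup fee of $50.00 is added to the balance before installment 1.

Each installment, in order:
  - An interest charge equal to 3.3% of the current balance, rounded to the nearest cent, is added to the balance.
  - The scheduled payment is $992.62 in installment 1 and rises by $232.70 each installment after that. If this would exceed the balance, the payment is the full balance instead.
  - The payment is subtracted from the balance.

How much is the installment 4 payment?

$1,690.72

Installment 1: opening $9,325.04; interest $307.73 → $9,632.77; payment $992.62; balance $8,640.15
Installment 2: opening $8,640.15; interest $285.12 → $8,925.27; payment $1,225.32; balance $7,699.95
Installment 3: opening $7,699.95; interest $254.10 → $7,954.05; payment $1,458.02; balance $6,496.03
Installment 4: opening $6,496.03; interest $214.37 → $6,710.40; payment $1,690.72; balance $5,019.68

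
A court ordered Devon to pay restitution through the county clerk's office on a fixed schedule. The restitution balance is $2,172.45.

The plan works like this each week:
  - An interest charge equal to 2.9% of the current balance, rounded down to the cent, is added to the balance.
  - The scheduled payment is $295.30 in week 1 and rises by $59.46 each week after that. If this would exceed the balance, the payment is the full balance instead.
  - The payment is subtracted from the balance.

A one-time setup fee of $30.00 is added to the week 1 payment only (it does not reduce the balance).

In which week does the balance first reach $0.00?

6

Week 1: $2,172.45 +$63.00 interest = $2,235.45; pay $295.30 (+ $30.00 fee) → $1,940.15
Week 2: $1,940.15 +$56.26 interest = $1,996.41; pay $354.76 → $1,641.65
Week 3: $1,641.65 +$47.60 interest = $1,689.25; pay $414.22 → $1,275.03
Week 4: $1,275.03 +$36.97 interest = $1,312.00; pay $473.68 → $838.32
Week 5: $838.32 +$24.31 interest = $862.63; pay $533.14 → $329.49
Week 6: $329.49 +$9.55 interest = $339.04; pay $339.04 → $0.00
Balance reaches $0.00 in week 6.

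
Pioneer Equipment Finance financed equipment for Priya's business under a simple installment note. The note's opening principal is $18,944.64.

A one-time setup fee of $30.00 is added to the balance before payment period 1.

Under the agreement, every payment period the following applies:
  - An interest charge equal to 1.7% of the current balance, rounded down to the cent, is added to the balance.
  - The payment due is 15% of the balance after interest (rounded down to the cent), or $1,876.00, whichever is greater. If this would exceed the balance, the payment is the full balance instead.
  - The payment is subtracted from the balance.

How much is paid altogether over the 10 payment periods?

Payment period 1: $18,974.64 +$322.56 interest = $19,297.20; pay $2,894.58 → $16,402.62
Payment period 2: $16,402.62 +$278.84 interest = $16,681.46; pay $2,502.21 → $14,179.25
Payment period 3: $14,179.25 +$241.04 interest = $14,420.29; pay $2,163.04 → $12,257.25
Payment period 4: $12,257.25 +$208.37 interest = $12,465.62; pay $1,876.00 → $10,589.62
Payment period 5: $10,589.62 +$180.02 interest = $10,769.64; pay $1,876.00 → $8,893.64
Payment period 6: $8,893.64 +$151.19 interest = $9,044.83; pay $1,876.00 → $7,168.83
Payment period 7: $7,168.83 +$121.87 interest = $7,290.70; pay $1,876.00 → $5,414.70
Payment period 8: $5,414.70 +$92.04 interest = $5,506.74; pay $1,876.00 → $3,630.74
Payment period 9: $3,630.74 +$61.72 interest = $3,692.46; pay $1,876.00 → $1,816.46
Payment period 10: $1,816.46 +$30.87 interest = $1,847.33; pay $1,847.33 → $0.00
Total paid: $20,663.16

$20,663.16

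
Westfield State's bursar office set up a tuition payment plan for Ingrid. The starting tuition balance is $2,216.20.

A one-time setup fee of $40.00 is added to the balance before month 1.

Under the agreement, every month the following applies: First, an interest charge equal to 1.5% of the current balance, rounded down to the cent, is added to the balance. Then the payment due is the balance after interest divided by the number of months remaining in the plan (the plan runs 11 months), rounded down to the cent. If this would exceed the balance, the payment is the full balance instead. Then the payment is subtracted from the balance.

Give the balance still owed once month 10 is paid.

$238.04

Month 1: opening $2,256.20; interest $33.84 → $2,290.04; payment $208.18; balance $2,081.86
Month 2: opening $2,081.86; interest $31.22 → $2,113.08; payment $211.30; balance $1,901.78
Month 3: opening $1,901.78; interest $28.52 → $1,930.30; payment $214.47; balance $1,715.83
Month 4: opening $1,715.83; interest $25.73 → $1,741.56; payment $217.69; balance $1,523.87
Month 5: opening $1,523.87; interest $22.85 → $1,546.72; payment $220.96; balance $1,325.76
Month 6: opening $1,325.76; interest $19.88 → $1,345.64; payment $224.27; balance $1,121.37
Month 7: opening $1,121.37; interest $16.82 → $1,138.19; payment $227.63; balance $910.56
Month 8: opening $910.56; interest $13.65 → $924.21; payment $231.05; balance $693.16
Month 9: opening $693.16; interest $10.39 → $703.55; payment $234.51; balance $469.04
Month 10: opening $469.04; interest $7.03 → $476.07; payment $238.03; balance $238.04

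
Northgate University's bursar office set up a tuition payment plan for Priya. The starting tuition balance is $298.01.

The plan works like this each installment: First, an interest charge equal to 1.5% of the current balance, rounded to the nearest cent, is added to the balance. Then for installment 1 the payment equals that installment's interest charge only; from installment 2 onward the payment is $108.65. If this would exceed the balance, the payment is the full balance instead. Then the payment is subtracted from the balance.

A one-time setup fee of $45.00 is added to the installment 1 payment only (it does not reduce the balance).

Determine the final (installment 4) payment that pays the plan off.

$89.41

Installment 1: $298.01 +$4.47 interest = $302.48; pay $4.47 (+ $45.00 fee) → $298.01
Installment 2: $298.01 +$4.47 interest = $302.48; pay $108.65 → $193.83
Installment 3: $193.83 +$2.91 interest = $196.74; pay $108.65 → $88.09
Installment 4: $88.09 +$1.32 interest = $89.41; pay $89.41 → $0.00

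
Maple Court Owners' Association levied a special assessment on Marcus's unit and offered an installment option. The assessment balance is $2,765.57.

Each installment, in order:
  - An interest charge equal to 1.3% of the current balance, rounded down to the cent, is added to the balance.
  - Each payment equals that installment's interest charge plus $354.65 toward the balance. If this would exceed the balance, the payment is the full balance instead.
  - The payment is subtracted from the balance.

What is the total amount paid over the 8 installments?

$2,924.07

Installment 1: $2,765.57 +$35.95 interest = $2,801.52; pay $390.60 → $2,410.92
Installment 2: $2,410.92 +$31.34 interest = $2,442.26; pay $385.99 → $2,056.27
Installment 3: $2,056.27 +$26.73 interest = $2,083.00; pay $381.38 → $1,701.62
Installment 4: $1,701.62 +$22.12 interest = $1,723.74; pay $376.77 → $1,346.97
Installment 5: $1,346.97 +$17.51 interest = $1,364.48; pay $372.16 → $992.32
Installment 6: $992.32 +$12.90 interest = $1,005.22; pay $367.55 → $637.67
Installment 7: $637.67 +$8.28 interest = $645.95; pay $362.93 → $283.02
Installment 8: $283.02 +$3.67 interest = $286.69; pay $286.69 → $0.00
Total paid: $2,924.07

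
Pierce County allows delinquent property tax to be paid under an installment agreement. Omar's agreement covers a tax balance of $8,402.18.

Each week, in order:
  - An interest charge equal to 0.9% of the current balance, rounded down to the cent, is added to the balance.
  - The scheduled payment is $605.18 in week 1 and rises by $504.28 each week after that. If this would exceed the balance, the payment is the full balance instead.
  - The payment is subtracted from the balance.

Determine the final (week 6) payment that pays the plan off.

$623.43

# | Opening | Interest | Payment | End bal
1 | $8,402.18 | $75.61 | $605.18 | $7,872.61
2 | $7,872.61 | $70.85 | $1,109.46 | $6,834.00
3 | $6,834.00 | $61.50 | $1,613.74 | $5,281.76
4 | $5,281.76 | $47.53 | $2,118.02 | $3,211.27
5 | $3,211.27 | $28.90 | $2,622.30 | $617.87
6 | $617.87 | $5.56 | $623.43 | $0.00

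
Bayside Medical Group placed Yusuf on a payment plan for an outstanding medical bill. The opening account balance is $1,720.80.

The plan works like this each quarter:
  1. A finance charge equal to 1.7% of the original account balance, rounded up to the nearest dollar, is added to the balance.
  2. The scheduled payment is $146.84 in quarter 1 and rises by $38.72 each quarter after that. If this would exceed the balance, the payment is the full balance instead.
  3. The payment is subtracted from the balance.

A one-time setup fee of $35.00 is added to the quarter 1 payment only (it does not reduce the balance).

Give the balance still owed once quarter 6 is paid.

Quarter 1: opening $1,720.80; interest $30.00 → $1,750.80; payment $146.84 (+ $35.00 fee); balance $1,603.96
Quarter 2: opening $1,603.96; interest $30.00 → $1,633.96; payment $185.56; balance $1,448.40
Quarter 3: opening $1,448.40; interest $30.00 → $1,478.40; payment $224.28; balance $1,254.12
Quarter 4: opening $1,254.12; interest $30.00 → $1,284.12; payment $263.00; balance $1,021.12
Quarter 5: opening $1,021.12; interest $30.00 → $1,051.12; payment $301.72; balance $749.40
Quarter 6: opening $749.40; interest $30.00 → $779.40; payment $340.44; balance $438.96

$438.96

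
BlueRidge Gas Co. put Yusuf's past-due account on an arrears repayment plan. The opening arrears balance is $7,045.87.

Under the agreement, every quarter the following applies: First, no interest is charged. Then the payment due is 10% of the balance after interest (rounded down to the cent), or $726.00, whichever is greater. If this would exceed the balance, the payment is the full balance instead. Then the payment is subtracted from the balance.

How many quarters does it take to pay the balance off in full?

10

Quarter 1: opening $7,045.87; payment $726.00; balance $6,319.87
Quarter 2: opening $6,319.87; payment $726.00; balance $5,593.87
Quarter 3: opening $5,593.87; payment $726.00; balance $4,867.87
Quarter 4: opening $4,867.87; payment $726.00; balance $4,141.87
Quarter 5: opening $4,141.87; payment $726.00; balance $3,415.87
Quarter 6: opening $3,415.87; payment $726.00; balance $2,689.87
Quarter 7: opening $2,689.87; payment $726.00; balance $1,963.87
Quarter 8: opening $1,963.87; payment $726.00; balance $1,237.87
Quarter 9: opening $1,237.87; payment $726.00; balance $511.87
Quarter 10: opening $511.87; payment $511.87; balance $0.00
Balance reaches $0.00 in quarter 10.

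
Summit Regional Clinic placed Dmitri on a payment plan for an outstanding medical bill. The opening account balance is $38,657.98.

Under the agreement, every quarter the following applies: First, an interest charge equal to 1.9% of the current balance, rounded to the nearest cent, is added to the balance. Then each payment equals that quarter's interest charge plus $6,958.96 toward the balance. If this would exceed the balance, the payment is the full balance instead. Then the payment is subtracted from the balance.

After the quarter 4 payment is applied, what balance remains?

$10,822.14

Quarter 1: $38,657.98 +$734.50 interest = $39,392.48; pay $7,693.46 → $31,699.02
Quarter 2: $31,699.02 +$602.28 interest = $32,301.30; pay $7,561.24 → $24,740.06
Quarter 3: $24,740.06 +$470.06 interest = $25,210.12; pay $7,429.02 → $17,781.10
Quarter 4: $17,781.10 +$337.84 interest = $18,118.94; pay $7,296.80 → $10,822.14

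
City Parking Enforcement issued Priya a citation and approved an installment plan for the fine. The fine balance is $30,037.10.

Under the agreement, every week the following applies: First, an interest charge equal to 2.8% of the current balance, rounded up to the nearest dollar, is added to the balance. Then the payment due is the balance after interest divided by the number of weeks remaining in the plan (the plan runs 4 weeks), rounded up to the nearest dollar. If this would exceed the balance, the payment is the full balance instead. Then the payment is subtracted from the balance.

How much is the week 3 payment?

$8,159.00

Week 1: $30,037.10 +$842.00 interest = $30,879.10; pay $7,720.00 → $23,159.10
Week 2: $23,159.10 +$649.00 interest = $23,808.10; pay $7,937.00 → $15,871.10
Week 3: $15,871.10 +$445.00 interest = $16,316.10; pay $8,159.00 → $8,157.10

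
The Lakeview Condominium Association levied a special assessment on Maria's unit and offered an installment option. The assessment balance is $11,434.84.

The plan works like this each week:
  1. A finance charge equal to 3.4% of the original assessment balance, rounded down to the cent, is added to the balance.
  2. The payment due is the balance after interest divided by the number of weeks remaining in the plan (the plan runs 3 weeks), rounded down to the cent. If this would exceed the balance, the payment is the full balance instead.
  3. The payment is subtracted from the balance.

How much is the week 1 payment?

$3,941.20

Week 1: opening $11,434.84; interest $388.78 → $11,823.62; payment $3,941.20; balance $7,882.42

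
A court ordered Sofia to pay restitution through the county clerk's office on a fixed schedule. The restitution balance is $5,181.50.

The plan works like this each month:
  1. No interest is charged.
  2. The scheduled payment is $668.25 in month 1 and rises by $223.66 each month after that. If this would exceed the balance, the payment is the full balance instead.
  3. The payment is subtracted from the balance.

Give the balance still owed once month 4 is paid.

# | Opening | Payment | End bal
1 | $5,181.50 | $668.25 | $4,513.25
2 | $4,513.25 | $891.91 | $3,621.34
3 | $3,621.34 | $1,115.57 | $2,505.77
4 | $2,505.77 | $1,339.23 | $1,166.54

$1,166.54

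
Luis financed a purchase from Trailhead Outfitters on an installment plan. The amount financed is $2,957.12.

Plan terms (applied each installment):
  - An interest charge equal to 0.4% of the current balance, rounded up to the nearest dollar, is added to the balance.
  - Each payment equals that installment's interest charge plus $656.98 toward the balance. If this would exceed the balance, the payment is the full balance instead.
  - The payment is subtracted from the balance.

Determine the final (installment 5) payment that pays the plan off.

Installment 1: opening $2,957.12; interest $12.00 → $2,969.12; payment $668.98; balance $2,300.14
Installment 2: opening $2,300.14; interest $10.00 → $2,310.14; payment $666.98; balance $1,643.16
Installment 3: opening $1,643.16; interest $7.00 → $1,650.16; payment $663.98; balance $986.18
Installment 4: opening $986.18; interest $4.00 → $990.18; payment $660.98; balance $329.20
Installment 5: opening $329.20; interest $2.00 → $331.20; payment $331.20; balance $0.00

$331.20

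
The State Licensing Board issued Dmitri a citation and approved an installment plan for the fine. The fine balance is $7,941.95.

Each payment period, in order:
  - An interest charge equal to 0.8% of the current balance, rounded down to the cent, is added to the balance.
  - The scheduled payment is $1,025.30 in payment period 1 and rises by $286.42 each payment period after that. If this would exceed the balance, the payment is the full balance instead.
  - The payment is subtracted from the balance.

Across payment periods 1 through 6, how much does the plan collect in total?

Payment period 1: opening $7,941.95; interest $63.53 → $8,005.48; payment $1,025.30; balance $6,980.18
Payment period 2: opening $6,980.18; interest $55.84 → $7,036.02; payment $1,311.72; balance $5,724.30
Payment period 3: opening $5,724.30; interest $45.79 → $5,770.09; payment $1,598.14; balance $4,171.95
Payment period 4: opening $4,171.95; interest $33.37 → $4,205.32; payment $1,884.56; balance $2,320.76
Payment period 5: opening $2,320.76; interest $18.56 → $2,339.32; payment $2,170.98; balance $168.34
Payment period 6: opening $168.34; interest $1.34 → $169.68; payment $169.68; balance $0.00
Total paid: $8,160.38

$8,160.38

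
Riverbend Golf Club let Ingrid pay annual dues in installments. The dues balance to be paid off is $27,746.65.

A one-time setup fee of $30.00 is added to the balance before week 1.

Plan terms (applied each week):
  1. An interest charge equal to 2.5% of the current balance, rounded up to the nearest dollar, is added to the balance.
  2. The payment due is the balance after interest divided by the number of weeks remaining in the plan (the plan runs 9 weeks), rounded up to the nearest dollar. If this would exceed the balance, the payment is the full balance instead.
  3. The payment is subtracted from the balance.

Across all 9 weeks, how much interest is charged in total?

# | Opening | Interest | Payment | End bal
1 | $27,776.65 | $695.00 | $3,164.00 | $25,307.65
2 | $25,307.65 | $633.00 | $3,243.00 | $22,697.65
3 | $22,697.65 | $568.00 | $3,324.00 | $19,941.65
4 | $19,941.65 | $499.00 | $3,407.00 | $17,033.65
5 | $17,033.65 | $426.00 | $3,492.00 | $13,967.65
6 | $13,967.65 | $350.00 | $3,580.00 | $10,737.65
7 | $10,737.65 | $269.00 | $3,669.00 | $7,337.65
8 | $7,337.65 | $184.00 | $3,761.00 | $3,760.65
9 | $3,760.65 | $95.00 | $3,855.65 | $0.00
Total interest: $695.00 + $633.00 + $568.00 + $499.00 + $426.00 + $350.00 + $269.00 + $184.00 + $95.00 = $3,719.00

$3,719.00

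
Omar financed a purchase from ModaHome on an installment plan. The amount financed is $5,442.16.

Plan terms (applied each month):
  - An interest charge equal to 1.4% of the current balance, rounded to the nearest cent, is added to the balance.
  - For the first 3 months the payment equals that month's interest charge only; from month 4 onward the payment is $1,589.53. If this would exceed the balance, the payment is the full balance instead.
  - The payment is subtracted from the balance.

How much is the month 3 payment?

Month 1: opening $5,442.16; interest $76.19 → $5,518.35; payment $76.19; balance $5,442.16
Month 2: opening $5,442.16; interest $76.19 → $5,518.35; payment $76.19; balance $5,442.16
Month 3: opening $5,442.16; interest $76.19 → $5,518.35; payment $76.19; balance $5,442.16

$76.19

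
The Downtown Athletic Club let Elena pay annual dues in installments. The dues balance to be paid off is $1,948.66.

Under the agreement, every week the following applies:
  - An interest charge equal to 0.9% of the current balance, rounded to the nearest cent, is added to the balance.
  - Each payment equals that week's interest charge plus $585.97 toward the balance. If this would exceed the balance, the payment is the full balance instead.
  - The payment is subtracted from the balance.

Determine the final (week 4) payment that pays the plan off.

$192.47

# | Opening | Interest | Payment | End bal
1 | $1,948.66 | $17.54 | $603.51 | $1,362.69
2 | $1,362.69 | $12.26 | $598.23 | $776.72
3 | $776.72 | $6.99 | $592.96 | $190.75
4 | $190.75 | $1.72 | $192.47 | $0.00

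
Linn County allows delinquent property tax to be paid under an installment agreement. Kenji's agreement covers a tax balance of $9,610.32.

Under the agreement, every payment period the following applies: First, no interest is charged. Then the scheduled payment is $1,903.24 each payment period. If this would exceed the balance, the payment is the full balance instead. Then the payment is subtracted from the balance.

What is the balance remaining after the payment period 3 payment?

$3,900.60

# | Opening | Payment | End bal
1 | $9,610.32 | $1,903.24 | $7,707.08
2 | $7,707.08 | $1,903.24 | $5,803.84
3 | $5,803.84 | $1,903.24 | $3,900.60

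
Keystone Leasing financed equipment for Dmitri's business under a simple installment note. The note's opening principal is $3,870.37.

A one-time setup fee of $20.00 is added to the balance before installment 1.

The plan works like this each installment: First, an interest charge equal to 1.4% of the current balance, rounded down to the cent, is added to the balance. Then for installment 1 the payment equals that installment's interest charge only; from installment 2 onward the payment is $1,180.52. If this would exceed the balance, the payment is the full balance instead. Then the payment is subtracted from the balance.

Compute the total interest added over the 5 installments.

Installment 1: opening $3,890.37; interest $54.46 → $3,944.83; payment $54.46; balance $3,890.37
Installment 2: opening $3,890.37; interest $54.46 → $3,944.83; payment $1,180.52; balance $2,764.31
Installment 3: opening $2,764.31; interest $38.70 → $2,803.01; payment $1,180.52; balance $1,622.49
Installment 4: opening $1,622.49; interest $22.71 → $1,645.20; payment $1,180.52; balance $464.68
Installment 5: opening $464.68; interest $6.50 → $471.18; payment $471.18; balance $0.00
Total interest: $54.46 + $54.46 + $38.70 + $22.71 + $6.50 = $176.83

$176.83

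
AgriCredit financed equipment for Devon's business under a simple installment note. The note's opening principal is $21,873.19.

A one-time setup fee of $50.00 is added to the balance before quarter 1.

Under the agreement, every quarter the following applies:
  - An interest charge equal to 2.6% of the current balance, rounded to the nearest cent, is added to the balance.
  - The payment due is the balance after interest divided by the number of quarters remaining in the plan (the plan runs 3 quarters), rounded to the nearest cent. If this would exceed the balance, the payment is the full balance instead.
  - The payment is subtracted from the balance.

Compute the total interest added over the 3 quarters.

$1,159.89

# | Opening | Interest | Payment | End bal
1 | $21,923.19 | $570.00 | $7,497.73 | $14,995.46
2 | $14,995.46 | $389.88 | $7,692.67 | $7,692.67
3 | $7,692.67 | $200.01 | $7,892.68 | $0.00
Total interest: $570.00 + $389.88 + $200.01 = $1,159.89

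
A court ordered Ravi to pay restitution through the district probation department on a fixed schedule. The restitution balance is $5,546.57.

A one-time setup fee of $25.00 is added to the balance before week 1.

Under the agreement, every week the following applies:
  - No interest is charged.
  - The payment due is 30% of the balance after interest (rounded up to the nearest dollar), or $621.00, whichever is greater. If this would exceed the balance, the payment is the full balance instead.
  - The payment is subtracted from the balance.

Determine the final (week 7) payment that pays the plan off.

# | Opening | Payment | End bal
1 | $5,571.57 | $1,672.00 | $3,899.57
2 | $3,899.57 | $1,170.00 | $2,729.57
3 | $2,729.57 | $819.00 | $1,910.57
4 | $1,910.57 | $621.00 | $1,289.57
5 | $1,289.57 | $621.00 | $668.57
6 | $668.57 | $621.00 | $47.57
7 | $47.57 | $47.57 | $0.00

$47.57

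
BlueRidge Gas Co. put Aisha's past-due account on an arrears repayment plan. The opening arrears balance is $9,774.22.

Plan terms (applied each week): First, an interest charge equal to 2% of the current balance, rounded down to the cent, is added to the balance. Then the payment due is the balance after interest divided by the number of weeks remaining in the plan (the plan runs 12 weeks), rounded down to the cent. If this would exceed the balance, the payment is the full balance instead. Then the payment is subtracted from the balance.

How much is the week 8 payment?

Week 1: $9,774.22 +$195.48 interest = $9,969.70; pay $830.80 → $9,138.90
Week 2: $9,138.90 +$182.77 interest = $9,321.67; pay $847.42 → $8,474.25
Week 3: $8,474.25 +$169.48 interest = $8,643.73; pay $864.37 → $7,779.36
Week 4: $7,779.36 +$155.58 interest = $7,934.94; pay $881.66 → $7,053.28
Week 5: $7,053.28 +$141.06 interest = $7,194.34; pay $899.29 → $6,295.05
Week 6: $6,295.05 +$125.90 interest = $6,420.95; pay $917.27 → $5,503.68
Week 7: $5,503.68 +$110.07 interest = $5,613.75; pay $935.62 → $4,678.13
Week 8: $4,678.13 +$93.56 interest = $4,771.69; pay $954.33 → $3,817.36

$954.33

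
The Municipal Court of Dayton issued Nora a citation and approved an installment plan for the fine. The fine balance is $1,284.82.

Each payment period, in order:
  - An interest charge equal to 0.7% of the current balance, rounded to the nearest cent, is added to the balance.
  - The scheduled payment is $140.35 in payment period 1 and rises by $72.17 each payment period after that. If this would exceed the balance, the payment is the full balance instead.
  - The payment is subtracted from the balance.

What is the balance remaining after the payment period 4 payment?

$318.80

Payment period 1: $1,284.82 +$8.99 interest = $1,293.81; pay $140.35 → $1,153.46
Payment period 2: $1,153.46 +$8.07 interest = $1,161.53; pay $212.52 → $949.01
Payment period 3: $949.01 +$6.64 interest = $955.65; pay $284.69 → $670.96
Payment period 4: $670.96 +$4.70 interest = $675.66; pay $356.86 → $318.80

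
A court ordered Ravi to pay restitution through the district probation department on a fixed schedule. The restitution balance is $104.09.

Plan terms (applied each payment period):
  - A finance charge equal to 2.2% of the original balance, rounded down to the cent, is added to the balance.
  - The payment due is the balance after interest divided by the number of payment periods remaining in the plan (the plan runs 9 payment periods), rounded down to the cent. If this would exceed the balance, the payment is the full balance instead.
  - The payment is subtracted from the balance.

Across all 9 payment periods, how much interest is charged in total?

Payment period 1: opening $104.09; interest $2.28 → $106.37; payment $11.81; balance $94.56
Payment period 2: opening $94.56; interest $2.28 → $96.84; payment $12.10; balance $84.74
Payment period 3: opening $84.74; interest $2.28 → $87.02; payment $12.43; balance $74.59
Payment period 4: opening $74.59; interest $2.28 → $76.87; payment $12.81; balance $64.06
Payment period 5: opening $64.06; interest $2.28 → $66.34; payment $13.26; balance $53.08
Payment period 6: opening $53.08; interest $2.28 → $55.36; payment $13.84; balance $41.52
Payment period 7: opening $41.52; interest $2.28 → $43.80; payment $14.60; balance $29.20
Payment period 8: opening $29.20; interest $2.28 → $31.48; payment $15.74; balance $15.74
Payment period 9: opening $15.74; interest $2.28 → $18.02; payment $18.02; balance $0.00
Total interest: $2.28 + $2.28 + $2.28 + $2.28 + $2.28 + $2.28 + $2.28 + $2.28 + $2.28 = $20.52

$20.52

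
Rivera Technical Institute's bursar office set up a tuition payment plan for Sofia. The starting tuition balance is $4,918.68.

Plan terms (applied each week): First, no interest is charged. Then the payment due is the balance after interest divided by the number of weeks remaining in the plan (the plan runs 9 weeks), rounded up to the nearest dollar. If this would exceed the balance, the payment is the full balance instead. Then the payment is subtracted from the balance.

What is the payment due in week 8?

Week 1: $4,918.68 − $547.00 → $4,371.68
Week 2: $4,371.68 − $547.00 → $3,824.68
Week 3: $3,824.68 − $547.00 → $3,277.68
Week 4: $3,277.68 − $547.00 → $2,730.68
Week 5: $2,730.68 − $547.00 → $2,183.68
Week 6: $2,183.68 − $546.00 → $1,637.68
Week 7: $1,637.68 − $546.00 → $1,091.68
Week 8: $1,091.68 − $546.00 → $545.68

$546.00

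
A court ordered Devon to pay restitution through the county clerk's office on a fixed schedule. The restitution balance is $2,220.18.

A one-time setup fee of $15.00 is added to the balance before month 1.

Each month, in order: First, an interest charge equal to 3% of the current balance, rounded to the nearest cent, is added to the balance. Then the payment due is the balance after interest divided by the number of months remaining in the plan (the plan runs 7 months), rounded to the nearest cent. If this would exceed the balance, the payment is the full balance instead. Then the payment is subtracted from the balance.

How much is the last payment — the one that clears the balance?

Month 1: opening $2,235.18; interest $67.06 → $2,302.24; payment $328.89; balance $1,973.35
Month 2: opening $1,973.35; interest $59.20 → $2,032.55; payment $338.76; balance $1,693.79
Month 3: opening $1,693.79; interest $50.81 → $1,744.60; payment $348.92; balance $1,395.68
Month 4: opening $1,395.68; interest $41.87 → $1,437.55; payment $359.39; balance $1,078.16
Month 5: opening $1,078.16; interest $32.34 → $1,110.50; payment $370.17; balance $740.33
Month 6: opening $740.33; interest $22.21 → $762.54; payment $381.27; balance $381.27
Month 7: opening $381.27; interest $11.44 → $392.71; payment $392.71; balance $0.00

$392.71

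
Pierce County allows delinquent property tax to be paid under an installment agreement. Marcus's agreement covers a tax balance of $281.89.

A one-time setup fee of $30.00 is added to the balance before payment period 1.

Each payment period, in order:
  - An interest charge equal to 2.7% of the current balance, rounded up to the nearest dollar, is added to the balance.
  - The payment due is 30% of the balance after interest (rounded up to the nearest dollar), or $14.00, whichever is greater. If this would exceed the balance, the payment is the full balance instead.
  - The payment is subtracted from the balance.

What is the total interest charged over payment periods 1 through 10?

$35.00

Payment period 1: $311.89 +$9.00 interest = $320.89; pay $97.00 → $223.89
Payment period 2: $223.89 +$7.00 interest = $230.89; pay $70.00 → $160.89
Payment period 3: $160.89 +$5.00 interest = $165.89; pay $50.00 → $115.89
Payment period 4: $115.89 +$4.00 interest = $119.89; pay $36.00 → $83.89
Payment period 5: $83.89 +$3.00 interest = $86.89; pay $27.00 → $59.89
Payment period 6: $59.89 +$2.00 interest = $61.89; pay $19.00 → $42.89
Payment period 7: $42.89 +$2.00 interest = $44.89; pay $14.00 → $30.89
Payment period 8: $30.89 +$1.00 interest = $31.89; pay $14.00 → $17.89
Payment period 9: $17.89 +$1.00 interest = $18.89; pay $14.00 → $4.89
Payment period 10: $4.89 +$1.00 interest = $5.89; pay $5.89 → $0.00
Total interest: $9.00 + $7.00 + $5.00 + $4.00 + $3.00 + $2.00 + $2.00 + $1.00 + $1.00 + $1.00 = $35.00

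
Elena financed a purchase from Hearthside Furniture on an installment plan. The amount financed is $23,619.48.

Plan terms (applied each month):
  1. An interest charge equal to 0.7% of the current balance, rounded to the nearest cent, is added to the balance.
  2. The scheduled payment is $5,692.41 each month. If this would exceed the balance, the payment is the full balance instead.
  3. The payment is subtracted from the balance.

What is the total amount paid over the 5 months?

$24,056.56

Month 1: opening $23,619.48; interest $165.34 → $23,784.82; payment $5,692.41; balance $18,092.41
Month 2: opening $18,092.41; interest $126.65 → $18,219.06; payment $5,692.41; balance $12,526.65
Month 3: opening $12,526.65; interest $87.69 → $12,614.34; payment $5,692.41; balance $6,921.93
Month 4: opening $6,921.93; interest $48.45 → $6,970.38; payment $5,692.41; balance $1,277.97
Month 5: opening $1,277.97; interest $8.95 → $1,286.92; payment $1,286.92; balance $0.00
Total paid: $24,056.56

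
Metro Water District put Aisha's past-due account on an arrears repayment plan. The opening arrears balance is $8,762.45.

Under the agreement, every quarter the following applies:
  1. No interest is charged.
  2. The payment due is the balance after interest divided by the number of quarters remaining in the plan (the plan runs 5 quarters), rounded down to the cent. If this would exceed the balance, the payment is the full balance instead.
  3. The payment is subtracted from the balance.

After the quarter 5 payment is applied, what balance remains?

# | Opening | Payment | End bal
1 | $8,762.45 | $1,752.49 | $7,009.96
2 | $7,009.96 | $1,752.49 | $5,257.47
3 | $5,257.47 | $1,752.49 | $3,504.98
4 | $3,504.98 | $1,752.49 | $1,752.49
5 | $1,752.49 | $1,752.49 | $0.00

$0.00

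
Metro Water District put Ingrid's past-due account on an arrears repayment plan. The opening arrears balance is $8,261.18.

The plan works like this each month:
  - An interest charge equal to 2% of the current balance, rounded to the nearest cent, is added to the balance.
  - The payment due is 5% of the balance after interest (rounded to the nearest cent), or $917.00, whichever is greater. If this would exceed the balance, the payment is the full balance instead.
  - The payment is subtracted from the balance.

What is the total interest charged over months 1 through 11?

$938.85

Month 1: $8,261.18 +$165.22 interest = $8,426.40; pay $917.00 → $7,509.40
Month 2: $7,509.40 +$150.19 interest = $7,659.59; pay $917.00 → $6,742.59
Month 3: $6,742.59 +$134.85 interest = $6,877.44; pay $917.00 → $5,960.44
Month 4: $5,960.44 +$119.21 interest = $6,079.65; pay $917.00 → $5,162.65
Month 5: $5,162.65 +$103.25 interest = $5,265.90; pay $917.00 → $4,348.90
Month 6: $4,348.90 +$86.98 interest = $4,435.88; pay $917.00 → $3,518.88
Month 7: $3,518.88 +$70.38 interest = $3,589.26; pay $917.00 → $2,672.26
Month 8: $2,672.26 +$53.45 interest = $2,725.71; pay $917.00 → $1,808.71
Month 9: $1,808.71 +$36.17 interest = $1,844.88; pay $917.00 → $927.88
Month 10: $927.88 +$18.56 interest = $946.44; pay $917.00 → $29.44
Month 11: $29.44 +$0.59 interest = $30.03; pay $30.03 → $0.00
Total interest: $165.22 + $150.19 + $134.85 + $119.21 + $103.25 + $86.98 + $70.38 + $53.45 + $36.17 + $18.56 + $0.59 = $938.85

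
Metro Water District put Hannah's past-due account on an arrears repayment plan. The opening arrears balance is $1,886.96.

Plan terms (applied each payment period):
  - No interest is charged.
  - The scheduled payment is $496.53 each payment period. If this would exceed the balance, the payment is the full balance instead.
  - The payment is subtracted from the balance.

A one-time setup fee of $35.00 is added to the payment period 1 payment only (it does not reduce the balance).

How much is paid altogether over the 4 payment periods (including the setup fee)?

$1,921.96

# | Opening | Payment | Fee | End bal
1 | $1,886.96 | $496.53 | $35.00 | $1,390.43
2 | $1,390.43 | $496.53 | — | $893.90
3 | $893.90 | $496.53 | — | $397.37
4 | $397.37 | $397.37 | — | $0.00
Total paid: $1,921.96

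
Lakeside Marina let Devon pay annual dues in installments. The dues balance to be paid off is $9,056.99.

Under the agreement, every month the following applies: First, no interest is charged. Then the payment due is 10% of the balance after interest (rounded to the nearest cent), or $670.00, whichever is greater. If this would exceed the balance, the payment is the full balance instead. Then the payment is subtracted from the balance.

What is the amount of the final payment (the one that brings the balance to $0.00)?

$572.54

Month 1: opening $9,056.99; payment $905.70; balance $8,151.29
Month 2: opening $8,151.29; payment $815.13; balance $7,336.16
Month 3: opening $7,336.16; payment $733.62; balance $6,602.54
Month 4: opening $6,602.54; payment $670.00; balance $5,932.54
Month 5: opening $5,932.54; payment $670.00; balance $5,262.54
Month 6: opening $5,262.54; payment $670.00; balance $4,592.54
Month 7: opening $4,592.54; payment $670.00; balance $3,922.54
Month 8: opening $3,922.54; payment $670.00; balance $3,252.54
Month 9: opening $3,252.54; payment $670.00; balance $2,582.54
Month 10: opening $2,582.54; payment $670.00; balance $1,912.54
Month 11: opening $1,912.54; payment $670.00; balance $1,242.54
Month 12: opening $1,242.54; payment $670.00; balance $572.54
Month 13: opening $572.54; payment $572.54; balance $0.00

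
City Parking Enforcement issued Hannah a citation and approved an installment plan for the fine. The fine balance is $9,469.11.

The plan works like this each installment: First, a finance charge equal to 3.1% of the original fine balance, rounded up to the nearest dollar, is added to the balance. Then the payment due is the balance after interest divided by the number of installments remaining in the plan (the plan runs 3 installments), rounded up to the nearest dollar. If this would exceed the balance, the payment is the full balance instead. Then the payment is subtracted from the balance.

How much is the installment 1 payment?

Installment 1: $9,469.11 +$294.00 interest = $9,763.11; pay $3,255.00 → $6,508.11

$3,255.00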